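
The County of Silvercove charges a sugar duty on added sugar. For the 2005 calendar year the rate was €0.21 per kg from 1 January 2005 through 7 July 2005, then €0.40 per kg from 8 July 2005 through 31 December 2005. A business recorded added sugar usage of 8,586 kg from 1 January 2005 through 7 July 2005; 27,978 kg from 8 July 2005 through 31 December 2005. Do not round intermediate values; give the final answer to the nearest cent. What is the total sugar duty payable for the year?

€12994.26

1 January – 7 July 2005: 8,586 kg at €0.21/kg → €1803.06
8 July – 31 December 2005: 27,978 kg at €0.40/kg → €11191.20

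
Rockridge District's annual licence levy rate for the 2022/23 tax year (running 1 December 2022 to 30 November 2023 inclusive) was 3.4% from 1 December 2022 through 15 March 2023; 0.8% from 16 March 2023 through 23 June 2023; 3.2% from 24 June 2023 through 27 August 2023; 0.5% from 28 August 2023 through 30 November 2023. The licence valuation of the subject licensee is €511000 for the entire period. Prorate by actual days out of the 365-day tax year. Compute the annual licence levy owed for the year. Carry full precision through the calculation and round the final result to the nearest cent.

€9695.00

1 December 2022 – 15 March 2023: 105 days at 3.4% → €511000 × 3.4% × 105/365 = €4998.0000
16 March – 23 June 2023: 100 days at 0.8% → €511000 × 0.8% × 100/365 = €1120.0000
24 June – 27 August 2023: 65 days at 3.2% → €511000 × 3.2% × 65/365 = €2912.0000
28 August – 30 November 2023: 95 days at 0.5% → €511000 × 0.5% × 95/365 = €665.0000
Total = €9695.0000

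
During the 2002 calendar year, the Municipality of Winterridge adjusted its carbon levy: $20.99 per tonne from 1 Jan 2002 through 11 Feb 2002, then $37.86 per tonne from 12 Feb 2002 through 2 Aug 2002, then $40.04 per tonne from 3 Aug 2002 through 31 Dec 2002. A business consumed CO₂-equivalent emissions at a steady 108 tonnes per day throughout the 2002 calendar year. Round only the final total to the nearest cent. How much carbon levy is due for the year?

$1,451,470.32

1 Jan – 11 Feb 2002: 42 days × 108 tonnes/day = 4,536 tonnes at $20.99/tonne → $95,210.64
12 Feb – 2 Aug 2002: 172 days × 108 tonnes/day = 18,576 tonnes at $37.86/tonne → $703,287.36
3 Aug – 31 Dec 2002: 151 days × 108 tonnes/day = 16,308 tonnes at $40.04/tonne → $652,972.32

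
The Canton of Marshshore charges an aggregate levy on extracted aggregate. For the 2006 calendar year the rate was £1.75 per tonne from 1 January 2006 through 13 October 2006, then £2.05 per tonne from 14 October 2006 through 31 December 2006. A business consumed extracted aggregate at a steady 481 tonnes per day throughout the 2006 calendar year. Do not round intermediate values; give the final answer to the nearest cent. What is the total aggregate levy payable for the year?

£318,638.45

1 January – 13 October 2006: 286 days × 481 tonnes/day = 137,566 tonnes at £1.75/tonne → £240,740.50
14 October – 31 December 2006: 79 days × 481 tonnes/day = 37,999 tonnes at £2.05/tonne → £77,897.95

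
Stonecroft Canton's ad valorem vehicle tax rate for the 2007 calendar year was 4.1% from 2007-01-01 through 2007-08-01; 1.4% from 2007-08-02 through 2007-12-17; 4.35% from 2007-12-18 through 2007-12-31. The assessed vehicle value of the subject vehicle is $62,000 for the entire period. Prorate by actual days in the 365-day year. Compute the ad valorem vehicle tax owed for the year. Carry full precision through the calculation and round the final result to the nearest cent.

$1,915.04

2007-01-01 to 2007-08-01: 213 days at 4.1% → $62,000 × 4.1% × 213/365 = $1,483.4137
2007-08-02 to 2007-12-17: 138 days at 1.4% → $62,000 × 1.4% × 138/365 = $328.1753
2007-12-18 to 2007-12-31: 14 days at 4.35% → $62,000 × 4.35% × 14/365 = $103.4466
Total = $1,915.0356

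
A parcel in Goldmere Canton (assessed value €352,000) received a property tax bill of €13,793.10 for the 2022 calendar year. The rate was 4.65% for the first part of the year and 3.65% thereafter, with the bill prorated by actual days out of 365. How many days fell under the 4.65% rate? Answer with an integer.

Let d = days at the first rate; then 365 − d days at the second rate.
€352,000 × [4.65%·d + 3.65%·(365−d)] / 365 = €13,793.10
Solving gives d = 98, so the new rate took effect on 9 April 2022.

98 days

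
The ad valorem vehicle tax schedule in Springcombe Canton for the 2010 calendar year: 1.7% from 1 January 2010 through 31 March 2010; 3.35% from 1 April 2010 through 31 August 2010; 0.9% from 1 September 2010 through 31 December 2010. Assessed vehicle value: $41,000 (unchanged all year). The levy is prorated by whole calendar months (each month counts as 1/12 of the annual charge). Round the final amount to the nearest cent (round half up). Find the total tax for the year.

$869.54

1 January – 31 March 2010: 3 months at 1.7% → $41,000 × 1.7% × 3/12 = $174.2500
1 April – 31 August 2010: 5 months at 3.35% → $41,000 × 3.35% × 5/12 = $572.2917
1 September – 31 December 2010: 4 months at 0.9% → $41,000 × 0.9% × 4/12 = $123.0000
Total = $869.5417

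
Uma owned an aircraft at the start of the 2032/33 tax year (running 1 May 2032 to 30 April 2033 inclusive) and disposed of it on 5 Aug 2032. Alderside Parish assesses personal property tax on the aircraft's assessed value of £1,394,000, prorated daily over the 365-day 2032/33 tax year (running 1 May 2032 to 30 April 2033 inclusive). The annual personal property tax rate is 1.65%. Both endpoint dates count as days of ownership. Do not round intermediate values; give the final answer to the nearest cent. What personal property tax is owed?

Days held (1 May – 5 Aug 2032): 97 out of 365
Tax = £1,394,000 × 1.65% × 97/365 = £6,112.5945

£6,112.59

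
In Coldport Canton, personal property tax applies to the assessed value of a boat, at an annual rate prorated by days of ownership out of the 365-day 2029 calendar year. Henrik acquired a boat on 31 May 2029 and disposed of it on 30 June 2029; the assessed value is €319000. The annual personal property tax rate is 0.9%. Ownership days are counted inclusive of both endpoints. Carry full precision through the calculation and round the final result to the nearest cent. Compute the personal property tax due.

€243.84

Days held (31 May – 30 June 2029): 31 out of 365
Tax = €319000 × 0.9% × 31/365 = €243.8384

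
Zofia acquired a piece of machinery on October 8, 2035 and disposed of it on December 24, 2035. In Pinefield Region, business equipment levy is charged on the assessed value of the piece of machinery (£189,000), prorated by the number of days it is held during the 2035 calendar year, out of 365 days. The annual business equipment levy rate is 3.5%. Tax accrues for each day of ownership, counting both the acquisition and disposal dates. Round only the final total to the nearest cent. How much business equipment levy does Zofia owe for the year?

£1,413.62

Days held (October 8 – December 24, 2035): 78 out of 365
Tax = £189,000 × 3.5% × 78/365 = £1,413.6164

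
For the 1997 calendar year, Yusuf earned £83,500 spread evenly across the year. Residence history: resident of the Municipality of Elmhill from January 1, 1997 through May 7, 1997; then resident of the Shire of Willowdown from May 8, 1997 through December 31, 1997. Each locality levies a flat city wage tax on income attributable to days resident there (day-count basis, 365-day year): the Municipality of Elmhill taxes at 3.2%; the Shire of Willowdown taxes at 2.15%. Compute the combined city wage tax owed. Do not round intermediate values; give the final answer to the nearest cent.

The Municipality of Elmhill, January 1 – May 7, 1997: 127 days → £83,500 × 3.2% × 127/365 = £929.7096
The Shire of Willowdown, May 8 – December 31, 1997: 238 days → £83,500 × 2.15% × 238/365 = £1,170.6014
Total = £2,100.3110

£2,100.31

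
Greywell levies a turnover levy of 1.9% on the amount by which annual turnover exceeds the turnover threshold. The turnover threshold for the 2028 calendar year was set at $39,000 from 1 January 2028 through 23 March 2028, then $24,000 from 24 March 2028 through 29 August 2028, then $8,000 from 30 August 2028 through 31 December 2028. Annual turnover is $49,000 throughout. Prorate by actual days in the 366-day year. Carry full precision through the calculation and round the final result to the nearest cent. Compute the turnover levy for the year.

1 January – 23 March 2028: 83 days, exemption $39,000 → ($49,000 − $39,000) × 1.9% × 83/366 = $43.0874
24 March – 29 August 2028: 159 days, exemption $24,000 → ($49,000 − $24,000) × 1.9% × 159/366 = $206.3525
30 August – 31 December 2028: 124 days, exemption $8,000 → ($49,000 − $8,000) × 1.9% × 124/366 = $263.9235
Total = $513.3634

$513.36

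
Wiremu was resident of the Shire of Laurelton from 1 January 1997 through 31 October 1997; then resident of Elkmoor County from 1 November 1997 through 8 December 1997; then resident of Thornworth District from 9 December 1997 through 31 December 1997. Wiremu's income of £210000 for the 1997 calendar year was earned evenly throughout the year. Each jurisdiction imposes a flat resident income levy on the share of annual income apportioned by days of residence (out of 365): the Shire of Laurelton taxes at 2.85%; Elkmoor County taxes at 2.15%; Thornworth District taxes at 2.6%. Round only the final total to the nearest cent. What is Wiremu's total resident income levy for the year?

£5798.88

The Shire of Laurelton, 1 January – 31 October 1997: 304 days → £210000 × 2.85% × 304/365 = £4984.7671
Elkmoor County, 1 November – 8 December 1997: 38 days → £210000 × 2.15% × 38/365 = £470.0548
Thornworth District, 9 December – 31 December 1997: 23 days → £210000 × 2.6% × 23/365 = £344.0548
Total = £5798.8767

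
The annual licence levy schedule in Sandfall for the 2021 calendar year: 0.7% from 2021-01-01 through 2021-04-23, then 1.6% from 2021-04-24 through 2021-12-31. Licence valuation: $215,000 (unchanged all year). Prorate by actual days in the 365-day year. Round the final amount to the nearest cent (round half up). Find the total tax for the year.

$2,840.95

2021-01-01 to 2021-04-23: 113 days at 0.7% → $215,000 × 0.7% × 113/365 = $465.9315
2021-04-24 to 2021-12-31: 252 days at 1.6% → $215,000 × 1.6% × 252/365 = $2,375.0137
Total = $2,840.9452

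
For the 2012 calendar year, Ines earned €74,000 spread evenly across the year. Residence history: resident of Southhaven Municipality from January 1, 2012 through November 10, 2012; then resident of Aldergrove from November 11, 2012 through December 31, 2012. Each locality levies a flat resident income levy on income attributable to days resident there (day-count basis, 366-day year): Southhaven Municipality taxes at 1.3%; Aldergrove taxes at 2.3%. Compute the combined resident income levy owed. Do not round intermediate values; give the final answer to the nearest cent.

Southhaven Municipality, January 1 – November 10, 2012: 315 days → €74,000 × 1.3% × 315/366 = €827.9508
Aldergrove, November 11 – December 31, 2012: 51 days → €74,000 × 2.3% × 51/366 = €237.1639
Total = €1,065.1148

€1,065.11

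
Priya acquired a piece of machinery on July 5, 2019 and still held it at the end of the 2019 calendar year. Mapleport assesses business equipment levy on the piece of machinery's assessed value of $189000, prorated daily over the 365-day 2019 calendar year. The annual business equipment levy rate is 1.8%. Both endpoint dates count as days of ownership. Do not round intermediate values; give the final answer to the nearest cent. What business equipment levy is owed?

$1677.70

Days held (July 5 – December 31, 2019): 180 out of 365
Tax = $189000 × 1.8% × 180/365 = $1677.6986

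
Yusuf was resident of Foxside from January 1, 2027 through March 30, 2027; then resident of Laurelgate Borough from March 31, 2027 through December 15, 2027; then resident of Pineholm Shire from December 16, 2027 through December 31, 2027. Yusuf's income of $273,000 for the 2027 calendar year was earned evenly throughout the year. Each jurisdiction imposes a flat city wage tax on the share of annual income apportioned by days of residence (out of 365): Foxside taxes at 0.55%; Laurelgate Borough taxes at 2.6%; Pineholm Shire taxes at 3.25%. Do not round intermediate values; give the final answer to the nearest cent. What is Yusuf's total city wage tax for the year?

$5,811.16

Foxside, January 1 – March 30, 2027: 89 days → $273,000 × 0.55% × 89/365 = $366.1192
Laurelgate Borough, March 31 – December 15, 2027: 260 days → $273,000 × 2.6% × 260/365 = $5,056.1096
Pineholm Shire, December 16 – December 31, 2027: 16 days → $273,000 × 3.25% × 16/365 = $388.9315
Total = $5,811.1603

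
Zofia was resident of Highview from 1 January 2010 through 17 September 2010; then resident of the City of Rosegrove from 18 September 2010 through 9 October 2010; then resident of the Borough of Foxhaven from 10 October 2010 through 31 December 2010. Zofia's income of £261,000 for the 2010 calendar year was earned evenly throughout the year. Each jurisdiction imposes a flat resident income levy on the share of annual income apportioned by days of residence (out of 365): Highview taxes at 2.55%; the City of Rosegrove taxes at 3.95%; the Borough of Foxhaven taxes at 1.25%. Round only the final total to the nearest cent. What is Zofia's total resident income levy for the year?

£6,104.18

Highview, 1 January – 17 September 2010: 260 days → £261,000 × 2.55% × 260/365 = £4,740.9041
The City of Rosegrove, 18 September – 9 October 2010: 22 days → £261,000 × 3.95% × 22/365 = £621.3945
The Borough of Foxhaven, 10 October – 31 December 2010: 83 days → £261,000 × 1.25% × 83/365 = £741.8836
Total = £6,104.1822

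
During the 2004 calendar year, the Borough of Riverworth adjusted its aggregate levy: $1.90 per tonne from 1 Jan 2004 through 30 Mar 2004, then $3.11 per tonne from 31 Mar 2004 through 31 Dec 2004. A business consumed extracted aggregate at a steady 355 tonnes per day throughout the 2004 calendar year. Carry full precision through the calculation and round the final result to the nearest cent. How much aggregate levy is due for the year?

$365,422.80

1 Jan – 30 Mar 2004: 90 days × 355 tonnes/day = 31,950 tonnes at $1.90/tonne → $60,705.00
31 Mar – 31 Dec 2004: 276 days × 355 tonnes/day = 97,980 tonnes at $3.11/tonne → $304,717.80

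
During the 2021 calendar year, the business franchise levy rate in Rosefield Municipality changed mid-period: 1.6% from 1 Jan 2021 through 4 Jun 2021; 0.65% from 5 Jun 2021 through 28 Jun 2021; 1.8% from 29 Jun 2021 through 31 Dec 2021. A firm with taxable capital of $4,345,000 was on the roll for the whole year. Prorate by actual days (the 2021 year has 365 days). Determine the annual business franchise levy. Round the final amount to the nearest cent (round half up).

$71,234.19

1 Jan – 4 Jun 2021: 155 days at 1.6% → $4,345,000 × 1.6% × 155/365 = $29,522.1918
5 Jun – 28 Jun 2021: 24 days at 0.65% → $4,345,000 × 0.65% × 24/365 = $1,857.0411
29 Jun – 31 Dec 2021: 186 days at 1.8% → $4,345,000 × 1.8% × 186/365 = $39,854.9589
Total = $71,234.1918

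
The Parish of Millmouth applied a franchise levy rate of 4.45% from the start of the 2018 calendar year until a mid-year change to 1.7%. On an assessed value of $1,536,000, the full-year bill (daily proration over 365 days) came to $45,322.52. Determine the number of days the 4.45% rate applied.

166 days

Let d = days at the first rate; then 365 − d days at the second rate.
$1,536,000 × [4.45%·d + 1.7%·(365−d)] / 365 = $45,322.52
Solving gives d = 166, so the new rate took effect on 16 Jun 2018.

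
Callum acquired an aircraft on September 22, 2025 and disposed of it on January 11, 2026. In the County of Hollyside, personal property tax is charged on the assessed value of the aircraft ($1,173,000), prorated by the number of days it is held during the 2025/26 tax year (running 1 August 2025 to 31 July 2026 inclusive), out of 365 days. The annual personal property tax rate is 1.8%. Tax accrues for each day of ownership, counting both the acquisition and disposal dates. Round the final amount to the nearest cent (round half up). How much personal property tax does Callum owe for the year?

$6,478.82

Days held (September 22, 2025 – January 11, 2026): 112 out of 365
Tax = $1,173,000 × 1.8% × 112/365 = $6,478.8164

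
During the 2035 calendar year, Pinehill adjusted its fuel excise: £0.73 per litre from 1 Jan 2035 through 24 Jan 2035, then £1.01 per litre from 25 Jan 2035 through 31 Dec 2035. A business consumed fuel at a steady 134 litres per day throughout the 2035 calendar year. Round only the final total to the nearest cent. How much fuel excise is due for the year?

1 Jan – 24 Jan 2035: 24 days × 134 litres/day = 3,216 litres at £0.73/litre → £2,347.68
25 Jan – 31 Dec 2035: 341 days × 134 litres/day = 45,694 litres at £1.01/litre → £46,150.94

£48,498.62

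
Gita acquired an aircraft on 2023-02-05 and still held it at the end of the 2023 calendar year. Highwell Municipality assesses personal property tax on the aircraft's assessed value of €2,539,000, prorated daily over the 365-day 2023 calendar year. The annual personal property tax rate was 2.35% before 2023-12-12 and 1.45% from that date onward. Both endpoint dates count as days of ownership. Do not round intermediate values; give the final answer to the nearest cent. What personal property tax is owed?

€52,692.95

2023-02-05 to 2023-12-11: 310 days at 2.35% → €2,539,000 × 2.35% × 310/365 = €50,675.6575
2023-12-12 to 2023-12-31: 20 days at 1.45% → €2,539,000 × 1.45% × 20/365 = €2,017.2877
Total = €52,692.9452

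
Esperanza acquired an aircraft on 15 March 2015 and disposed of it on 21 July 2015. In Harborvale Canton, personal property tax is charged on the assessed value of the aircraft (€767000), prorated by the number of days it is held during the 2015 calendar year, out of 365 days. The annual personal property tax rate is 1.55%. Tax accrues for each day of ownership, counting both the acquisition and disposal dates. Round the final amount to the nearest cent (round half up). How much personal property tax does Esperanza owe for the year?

€4201.69

Days held (15 March – 21 July 2015): 129 out of 365
Tax = €767000 × 1.55% × 129/365 = €4201.6890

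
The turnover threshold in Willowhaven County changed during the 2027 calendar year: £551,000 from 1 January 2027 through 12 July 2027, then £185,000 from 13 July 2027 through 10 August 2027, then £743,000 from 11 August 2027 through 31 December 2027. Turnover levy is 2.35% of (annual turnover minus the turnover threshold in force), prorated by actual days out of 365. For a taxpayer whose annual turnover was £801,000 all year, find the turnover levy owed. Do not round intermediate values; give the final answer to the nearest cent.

£4,790.65

1 January – 12 July 2027: 193 days, exemption £551,000 → (£801,000 − £551,000) × 2.35% × 193/365 = £3,106.5068
13 July – 10 August 2027: 29 days, exemption £185,000 → (£801,000 − £185,000) × 2.35% × 29/365 = £1,150.1479
11 August – 31 December 2027: 143 days, exemption £743,000 → (£801,000 − £743,000) × 2.35% × 143/365 = £533.9973
Total = £4,790.6521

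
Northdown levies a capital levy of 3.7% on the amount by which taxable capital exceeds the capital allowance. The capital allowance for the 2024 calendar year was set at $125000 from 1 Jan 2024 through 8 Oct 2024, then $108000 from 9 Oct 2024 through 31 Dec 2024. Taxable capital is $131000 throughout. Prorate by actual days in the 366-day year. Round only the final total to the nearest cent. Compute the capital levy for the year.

1 Jan – 8 Oct 2024: 282 days, exemption $125000 → ($131000 − $125000) × 3.7% × 282/366 = $171.0492
9 Oct – 31 Dec 2024: 84 days, exemption $108000 → ($131000 − $108000) × 3.7% × 84/366 = $195.3115
Total = $366.3607

$366.36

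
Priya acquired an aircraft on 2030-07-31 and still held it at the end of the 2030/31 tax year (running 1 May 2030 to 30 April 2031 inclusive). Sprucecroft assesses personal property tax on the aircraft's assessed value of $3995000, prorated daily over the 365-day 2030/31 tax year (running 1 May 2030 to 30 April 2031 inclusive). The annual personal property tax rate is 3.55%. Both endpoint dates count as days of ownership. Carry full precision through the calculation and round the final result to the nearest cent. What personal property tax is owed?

Days held (2030-07-31 to 2031-04-30): 274 out of 365
Tax = $3995000 × 3.55% × 274/365 = $106464.0137

$106464.01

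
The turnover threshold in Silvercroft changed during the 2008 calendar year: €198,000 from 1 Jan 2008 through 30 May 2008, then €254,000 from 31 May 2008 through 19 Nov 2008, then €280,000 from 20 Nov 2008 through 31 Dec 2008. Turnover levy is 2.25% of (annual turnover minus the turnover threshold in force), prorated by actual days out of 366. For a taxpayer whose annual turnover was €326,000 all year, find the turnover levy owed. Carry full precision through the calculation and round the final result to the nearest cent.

1 Jan – 30 May 2008: 151 days, exemption €198,000 → (€326,000 − €198,000) × 2.25% × 151/366 = €1,188.1967
31 May – 19 Nov 2008: 173 days, exemption €254,000 → (€326,000 − €254,000) × 2.25% × 173/366 = €765.7377
20 Nov – 31 Dec 2008: 42 days, exemption €280,000 → (€326,000 − €280,000) × 2.25% × 42/366 = €118.7705
Total = €2,072.7049

€2,072.70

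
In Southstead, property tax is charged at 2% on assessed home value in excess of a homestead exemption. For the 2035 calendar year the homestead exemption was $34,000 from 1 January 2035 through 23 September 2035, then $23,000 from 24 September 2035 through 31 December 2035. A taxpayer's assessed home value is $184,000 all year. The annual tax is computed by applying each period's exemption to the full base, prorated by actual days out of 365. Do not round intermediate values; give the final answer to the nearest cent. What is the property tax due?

$3,059.67

1 January – 23 September 2035: 266 days, exemption $34,000 → ($184,000 − $34,000) × 2% × 266/365 = $2,186.3014
24 September – 31 December 2035: 99 days, exemption $23,000 → ($184,000 − $23,000) × 2% × 99/365 = $873.3699
Total = $3,059.6712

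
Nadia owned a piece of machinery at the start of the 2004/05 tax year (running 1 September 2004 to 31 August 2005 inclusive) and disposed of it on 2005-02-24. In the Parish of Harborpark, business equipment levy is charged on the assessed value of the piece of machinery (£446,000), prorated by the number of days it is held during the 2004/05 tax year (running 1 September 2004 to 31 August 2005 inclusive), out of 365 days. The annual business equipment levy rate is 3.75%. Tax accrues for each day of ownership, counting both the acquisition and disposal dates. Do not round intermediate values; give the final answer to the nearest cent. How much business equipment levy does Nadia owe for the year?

£8,110.48

Days held (2004-09-01 to 2005-02-24): 177 out of 365
Tax = £446,000 × 3.75% × 177/365 = £8,110.4795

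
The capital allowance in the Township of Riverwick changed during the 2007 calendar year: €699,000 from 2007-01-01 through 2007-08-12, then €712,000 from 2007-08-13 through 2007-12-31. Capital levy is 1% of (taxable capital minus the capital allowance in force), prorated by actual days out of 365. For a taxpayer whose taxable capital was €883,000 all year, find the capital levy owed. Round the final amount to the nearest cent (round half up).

€1,789.78

2007-01-01 to 2007-08-12: 224 days, exemption €699,000 → (€883,000 − €699,000) × 1% × 224/365 = €1,129.2055
2007-08-13 to 2007-12-31: 141 days, exemption €712,000 → (€883,000 − €712,000) × 1% × 141/365 = €660.5753
Total = €1,789.7808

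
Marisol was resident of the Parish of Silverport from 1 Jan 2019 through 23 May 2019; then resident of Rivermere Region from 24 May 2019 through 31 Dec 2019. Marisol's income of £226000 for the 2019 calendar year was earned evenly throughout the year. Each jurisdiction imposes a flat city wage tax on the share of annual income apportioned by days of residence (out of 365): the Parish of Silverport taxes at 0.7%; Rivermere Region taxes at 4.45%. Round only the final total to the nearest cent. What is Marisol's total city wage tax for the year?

£6736.66

The Parish of Silverport, 1 Jan – 23 May 2019: 143 days → £226000 × 0.7% × 143/365 = £619.7973
Rivermere Region, 24 May – 31 Dec 2019: 222 days → £226000 × 4.45% × 222/365 = £6116.8603
Total = £6736.6575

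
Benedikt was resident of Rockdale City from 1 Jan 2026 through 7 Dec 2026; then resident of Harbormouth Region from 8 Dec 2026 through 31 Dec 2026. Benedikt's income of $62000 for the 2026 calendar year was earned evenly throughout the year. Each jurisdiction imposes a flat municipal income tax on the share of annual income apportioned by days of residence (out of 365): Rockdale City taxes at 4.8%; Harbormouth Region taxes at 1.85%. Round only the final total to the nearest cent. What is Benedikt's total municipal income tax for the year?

$2855.74

Rockdale City, 1 Jan – 7 Dec 2026: 341 days → $62000 × 4.8% × 341/365 = $2780.3178
Harbormouth Region, 8 Dec – 31 Dec 2026: 24 days → $62000 × 1.85% × 24/365 = $75.4192
Total = $2855.7370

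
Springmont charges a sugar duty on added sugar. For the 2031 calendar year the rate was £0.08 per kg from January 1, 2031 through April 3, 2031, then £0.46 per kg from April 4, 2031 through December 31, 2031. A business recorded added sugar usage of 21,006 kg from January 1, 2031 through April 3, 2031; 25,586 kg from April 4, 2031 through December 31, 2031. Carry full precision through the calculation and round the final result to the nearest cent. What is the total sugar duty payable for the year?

January 1 – April 3, 2031: 21,006 kg at £0.08/kg → £1,680.48
April 4 – December 31, 2031: 25,586 kg at £0.46/kg → £11,769.56

£13,450.04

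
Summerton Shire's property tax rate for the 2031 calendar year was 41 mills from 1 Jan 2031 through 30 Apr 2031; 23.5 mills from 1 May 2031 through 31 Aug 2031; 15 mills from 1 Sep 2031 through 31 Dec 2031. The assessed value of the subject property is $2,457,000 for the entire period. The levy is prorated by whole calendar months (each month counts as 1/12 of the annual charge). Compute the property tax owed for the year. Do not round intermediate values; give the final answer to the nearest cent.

$65,110.50

1 Jan – 30 Apr 2031: 4 months at 41 mills → $2,457,000 × 4.1% × 4/12 = $33,579.0000
1 May – 31 Aug 2031: 4 months at 23.5 mills → $2,457,000 × 2.35% × 4/12 = $19,246.5000
1 Sep – 31 Dec 2031: 4 months at 15 mills → $2,457,000 × 1.5% × 4/12 = $12,285.0000
Total = $65,110.5000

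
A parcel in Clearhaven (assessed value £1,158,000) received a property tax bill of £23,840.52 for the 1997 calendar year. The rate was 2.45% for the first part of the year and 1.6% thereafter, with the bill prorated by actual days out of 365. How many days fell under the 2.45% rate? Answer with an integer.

Let d = days at the first rate; then 365 − d days at the second rate.
£1,158,000 × [2.45%·d + 1.6%·(365−d)] / 365 = £23,840.52
Solving gives d = 197, so the new rate took effect on 17 July 1997.

197 days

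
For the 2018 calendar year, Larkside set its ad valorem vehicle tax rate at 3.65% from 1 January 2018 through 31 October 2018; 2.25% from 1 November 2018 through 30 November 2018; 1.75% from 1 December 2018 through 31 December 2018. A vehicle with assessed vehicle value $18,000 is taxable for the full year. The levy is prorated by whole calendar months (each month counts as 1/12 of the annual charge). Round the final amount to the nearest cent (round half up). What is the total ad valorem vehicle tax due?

1 January – 31 October 2018: 10 months at 3.65% → $18,000 × 3.65% × 10/12 = $547.5000
1 November – 30 November 2018: 1 month at 2.25% → $18,000 × 2.25% × 1/12 = $33.7500
1 December – 31 December 2018: 1 month at 1.75% → $18,000 × 1.75% × 1/12 = $26.2500
Total = $607.5000

$607.50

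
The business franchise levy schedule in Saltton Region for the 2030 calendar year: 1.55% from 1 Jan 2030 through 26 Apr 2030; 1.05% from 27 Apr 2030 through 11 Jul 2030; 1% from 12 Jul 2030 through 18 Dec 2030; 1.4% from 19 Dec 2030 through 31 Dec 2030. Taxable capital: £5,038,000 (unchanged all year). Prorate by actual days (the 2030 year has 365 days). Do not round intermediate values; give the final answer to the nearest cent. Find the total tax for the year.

1 Jan – 26 Apr 2030: 116 days at 1.55% → £5,038,000 × 1.55% × 116/365 = £24,817.3260
27 Apr – 11 Jul 2030: 76 days at 1.05% → £5,038,000 × 1.05% × 76/365 = £11,014.5863
12 Jul – 18 Dec 2030: 160 days at 1% → £5,038,000 × 1% × 160/365 = £22,084.3836
19 Dec – 31 Dec 2030: 13 days at 1.4% → £5,038,000 × 1.4% × 13/365 = £2,512.0986
Total = £60,428.3945

£60,428.39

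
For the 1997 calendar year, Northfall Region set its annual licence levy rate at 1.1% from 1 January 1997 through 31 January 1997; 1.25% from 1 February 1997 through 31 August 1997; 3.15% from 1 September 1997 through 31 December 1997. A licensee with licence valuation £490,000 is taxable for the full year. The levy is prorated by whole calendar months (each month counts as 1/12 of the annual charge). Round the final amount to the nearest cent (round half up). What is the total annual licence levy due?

1 January – 31 January 1997: 1 month at 1.1% → £490,000 × 1.1% × 1/12 = £449.1667
1 February – 31 August 1997: 7 months at 1.25% → £490,000 × 1.25% × 7/12 = £3,572.9167
1 September – 31 December 1997: 4 months at 3.15% → £490,000 × 3.15% × 4/12 = £5,145.0000
Total = £9,167.0833

£9,167.08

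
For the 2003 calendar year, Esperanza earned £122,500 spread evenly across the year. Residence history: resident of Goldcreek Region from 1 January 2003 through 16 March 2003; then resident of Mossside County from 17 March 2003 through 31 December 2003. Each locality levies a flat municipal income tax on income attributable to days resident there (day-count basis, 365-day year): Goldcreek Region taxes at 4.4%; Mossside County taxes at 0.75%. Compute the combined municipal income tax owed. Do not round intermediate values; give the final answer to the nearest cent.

Goldcreek Region, 1 January – 16 March 2003: 75 days → £122,500 × 4.4% × 75/365 = £1,107.5342
Mossside County, 17 March – 31 December 2003: 290 days → £122,500 × 0.75% × 290/365 = £729.9658
Total = £1,837.5000

£1,837.50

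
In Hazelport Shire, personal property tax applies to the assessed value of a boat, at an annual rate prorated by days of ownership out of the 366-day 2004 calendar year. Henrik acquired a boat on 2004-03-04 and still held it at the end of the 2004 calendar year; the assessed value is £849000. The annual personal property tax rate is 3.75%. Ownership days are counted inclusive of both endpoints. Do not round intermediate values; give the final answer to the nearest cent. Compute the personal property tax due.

£26357.27

Days held (2004-03-04 to 2004-12-31): 303 out of 366
Tax = £849000 × 3.75% × 303/366 = £26357.2746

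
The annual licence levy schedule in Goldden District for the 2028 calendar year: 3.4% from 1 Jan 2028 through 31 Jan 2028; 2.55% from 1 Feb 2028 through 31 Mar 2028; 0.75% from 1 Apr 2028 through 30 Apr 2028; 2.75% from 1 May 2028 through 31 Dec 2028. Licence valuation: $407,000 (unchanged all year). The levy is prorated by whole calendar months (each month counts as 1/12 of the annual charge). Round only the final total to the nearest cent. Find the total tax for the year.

$10,598.96

1 Jan – 31 Jan 2028: 1 month at 3.4% → $407,000 × 3.4% × 1/12 = $1,153.1667
1 Feb – 31 Mar 2028: 2 months at 2.55% → $407,000 × 2.55% × 2/12 = $1,729.7500
1 Apr – 30 Apr 2028: 1 month at 0.75% → $407,000 × 0.75% × 1/12 = $254.3750
1 May – 31 Dec 2028: 8 months at 2.75% → $407,000 × 2.75% × 8/12 = $7,461.6667
Total = $10,598.9583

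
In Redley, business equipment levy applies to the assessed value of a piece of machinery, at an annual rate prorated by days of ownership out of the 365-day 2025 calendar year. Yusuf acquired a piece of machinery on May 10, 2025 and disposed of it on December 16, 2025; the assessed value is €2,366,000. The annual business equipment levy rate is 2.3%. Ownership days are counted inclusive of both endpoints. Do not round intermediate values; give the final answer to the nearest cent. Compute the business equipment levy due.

€32,948.98

Days held (May 10 – December 16, 2025): 221 out of 365
Tax = €2,366,000 × 2.3% × 221/365 = €32,948.9808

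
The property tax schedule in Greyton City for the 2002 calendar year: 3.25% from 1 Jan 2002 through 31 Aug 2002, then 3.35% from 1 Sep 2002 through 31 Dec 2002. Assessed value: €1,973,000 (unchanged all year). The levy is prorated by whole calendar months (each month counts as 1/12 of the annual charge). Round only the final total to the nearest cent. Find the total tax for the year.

€64,780.17

1 Jan – 31 Aug 2002: 8 months at 3.25% → €1,973,000 × 3.25% × 8/12 = €42,748.3333
1 Sep – 31 Dec 2002: 4 months at 3.35% → €1,973,000 × 3.35% × 4/12 = €22,031.8333
Total = €64,780.1667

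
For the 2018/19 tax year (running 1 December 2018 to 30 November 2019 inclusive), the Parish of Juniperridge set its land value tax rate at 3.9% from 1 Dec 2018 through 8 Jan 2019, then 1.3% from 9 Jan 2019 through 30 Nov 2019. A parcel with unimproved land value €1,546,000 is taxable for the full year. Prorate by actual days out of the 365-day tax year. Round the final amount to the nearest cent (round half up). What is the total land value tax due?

€24,392.92

1 Dec 2018 – 8 Jan 2019: 39 days at 3.9% → €1,546,000 × 3.9% × 39/365 = €6,442.3726
9 Jan – 30 Nov 2019: 326 days at 1.3% → €1,546,000 × 1.3% × 326/365 = €17,950.5425
Total = €24,392.9151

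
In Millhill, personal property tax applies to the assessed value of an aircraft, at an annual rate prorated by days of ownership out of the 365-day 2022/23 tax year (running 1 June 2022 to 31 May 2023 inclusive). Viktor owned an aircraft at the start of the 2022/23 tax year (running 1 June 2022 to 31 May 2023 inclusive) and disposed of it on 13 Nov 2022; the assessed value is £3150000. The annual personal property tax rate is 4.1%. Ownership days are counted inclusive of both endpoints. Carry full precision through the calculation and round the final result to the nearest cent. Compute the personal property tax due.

£58736.71

Days held (1 Jun – 13 Nov 2022): 166 out of 365
Tax = £3150000 × 4.1% × 166/365 = £58736.7123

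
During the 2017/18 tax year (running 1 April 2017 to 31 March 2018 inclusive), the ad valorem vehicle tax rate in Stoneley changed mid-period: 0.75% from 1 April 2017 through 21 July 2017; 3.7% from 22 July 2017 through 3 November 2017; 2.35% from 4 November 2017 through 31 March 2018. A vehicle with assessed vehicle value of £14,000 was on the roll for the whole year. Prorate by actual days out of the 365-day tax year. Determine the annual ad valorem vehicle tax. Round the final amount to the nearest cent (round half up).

£314.64

1 April – 21 July 2017: 112 days at 0.75% → £14,000 × 0.75% × 112/365 = £32.2192
22 July – 3 November 2017: 105 days at 3.7% → £14,000 × 3.7% × 105/365 = £149.0137
4 November 2017 – 31 March 2018: 148 days at 2.35% → £14,000 × 2.35% × 148/365 = £133.4027
Total = £314.6356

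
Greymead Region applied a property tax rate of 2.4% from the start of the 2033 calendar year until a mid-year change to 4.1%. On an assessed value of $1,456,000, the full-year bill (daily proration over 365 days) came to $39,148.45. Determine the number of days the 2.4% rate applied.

Let d = days at the first rate; then 365 − d days at the second rate.
$1,456,000 × [2.4%·d + 4.1%·(365−d)] / 365 = $39,148.45
Solving gives d = 303, so the new rate took effect on 31 October 2033.

303 days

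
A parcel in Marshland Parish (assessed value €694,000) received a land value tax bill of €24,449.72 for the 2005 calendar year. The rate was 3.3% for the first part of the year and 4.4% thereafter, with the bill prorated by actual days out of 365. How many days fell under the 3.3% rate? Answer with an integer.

Let d = days at the first rate; then 365 − d days at the second rate.
€694,000 × [3.3%·d + 4.4%·(365−d)] / 365 = €24,449.72
Solving gives d = 291, so the new rate took effect on 19 Oct 2005.

291 days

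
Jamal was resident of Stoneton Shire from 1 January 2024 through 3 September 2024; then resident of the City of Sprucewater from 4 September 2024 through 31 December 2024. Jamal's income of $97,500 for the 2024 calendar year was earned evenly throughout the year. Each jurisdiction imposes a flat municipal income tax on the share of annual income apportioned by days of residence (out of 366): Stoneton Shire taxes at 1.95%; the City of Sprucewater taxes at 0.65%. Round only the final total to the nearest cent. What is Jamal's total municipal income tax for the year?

Stoneton Shire, 1 January – 3 September 2024: 247 days → $97,500 × 1.95% × 247/366 = $1,283.0840
The City of Sprucewater, 4 September – 31 December 2024: 119 days → $97,500 × 0.65% × 119/366 = $206.0553
Total = $1,489.1393

$1,489.14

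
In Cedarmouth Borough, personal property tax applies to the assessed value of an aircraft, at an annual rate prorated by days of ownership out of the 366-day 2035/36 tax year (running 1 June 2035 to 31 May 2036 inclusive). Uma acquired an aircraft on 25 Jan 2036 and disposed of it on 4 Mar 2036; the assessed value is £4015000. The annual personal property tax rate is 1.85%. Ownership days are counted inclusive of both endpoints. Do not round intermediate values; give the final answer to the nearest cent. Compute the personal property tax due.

Days held (25 Jan – 4 Mar 2036): 40 out of 366
Tax = £4015000 × 1.85% × 40/366 = £8117.7596

£8117.76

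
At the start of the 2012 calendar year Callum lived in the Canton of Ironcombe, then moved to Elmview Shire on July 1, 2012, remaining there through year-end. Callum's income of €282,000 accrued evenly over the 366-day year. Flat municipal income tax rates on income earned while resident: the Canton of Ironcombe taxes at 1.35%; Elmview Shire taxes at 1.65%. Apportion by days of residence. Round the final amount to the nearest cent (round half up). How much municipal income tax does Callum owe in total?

€4,232.31

The Canton of Ironcombe, January 1 – June 30, 2012: 182 days → €282,000 × 1.35% × 182/366 = €1,893.0984
Elmview Shire, July 1 – December 31, 2012: 184 days → €282,000 × 1.65% × 184/366 = €2,339.2131
Total = €4,232.3115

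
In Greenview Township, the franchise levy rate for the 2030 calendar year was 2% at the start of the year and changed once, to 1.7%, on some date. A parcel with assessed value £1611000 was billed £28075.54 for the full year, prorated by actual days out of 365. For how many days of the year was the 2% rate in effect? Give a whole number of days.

52 days

Let d = days at the first rate; then 365 − d days at the second rate.
£1611000 × [2%·d + 1.7%·(365−d)] / 365 = £28075.54
Solving gives d = 52, so the new rate took effect on February 22, 2030.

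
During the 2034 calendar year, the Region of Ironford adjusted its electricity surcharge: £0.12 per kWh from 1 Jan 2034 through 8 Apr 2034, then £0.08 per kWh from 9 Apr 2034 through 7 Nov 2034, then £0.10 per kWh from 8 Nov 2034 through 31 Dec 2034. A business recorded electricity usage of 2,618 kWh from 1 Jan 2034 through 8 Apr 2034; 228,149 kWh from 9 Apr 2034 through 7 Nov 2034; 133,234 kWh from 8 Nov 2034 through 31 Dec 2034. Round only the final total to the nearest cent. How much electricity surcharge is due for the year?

£31,889.48

1 Jan – 8 Apr 2034: 2,618 kWh at £0.12/kWh → £314.16
9 Apr – 7 Nov 2034: 228,149 kWh at £0.08/kWh → £18,251.92
8 Nov – 31 Dec 2034: 133,234 kWh at £0.10/kWh → £13,323.40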